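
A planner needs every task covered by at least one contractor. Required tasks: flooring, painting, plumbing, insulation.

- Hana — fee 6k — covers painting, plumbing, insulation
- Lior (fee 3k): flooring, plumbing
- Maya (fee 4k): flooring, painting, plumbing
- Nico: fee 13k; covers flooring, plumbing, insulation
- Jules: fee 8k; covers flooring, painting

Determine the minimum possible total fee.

9

This is a weighted set-cover instance.
The greedy cost-per-new-task heuristic would pick Maya and Hana for 10, but a cheaper cover exists.
Choose Hana and Lior: together they cover flooring, painting, plumbing, insulation — every task.
Total fee: 6 + 3 = 9.
No cover costs less than 9.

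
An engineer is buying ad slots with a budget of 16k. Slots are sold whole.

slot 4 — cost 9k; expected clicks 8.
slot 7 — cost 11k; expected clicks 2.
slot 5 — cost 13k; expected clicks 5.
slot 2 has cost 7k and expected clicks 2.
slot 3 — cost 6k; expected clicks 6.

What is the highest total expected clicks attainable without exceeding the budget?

14

Treat it as a binary knapsack problem.
Take slot 4 and slot 3: cost 9 + 6 = 15 ≤ 16, expected clicks 8 + 6 = 14.
No other feasible combination does better.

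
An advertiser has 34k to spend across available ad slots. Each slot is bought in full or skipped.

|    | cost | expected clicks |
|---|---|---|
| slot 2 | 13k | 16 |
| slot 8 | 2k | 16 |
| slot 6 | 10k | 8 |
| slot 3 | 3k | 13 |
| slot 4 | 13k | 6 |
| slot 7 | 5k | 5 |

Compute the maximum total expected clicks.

58

slot 2 + slot 8 + slot 6 + slot 3: cost 13 + 2 + 10 + 3 = 28 ≤ 34, expected clicks 16 + 16 + 8 + 13 = 53.
slot 2 + slot 8 + slot 3 + slot 4: cost 13 + 2 + 3 + 13 = 31 ≤ 34, expected clicks 16 + 16 + 13 + 6 = 51.
slot 2 + slot 8 + slot 6 + slot 3 + slot 7: cost 13 + 2 + 10 + 3 + 5 = 33 ≤ 34, expected clicks 16 + 16 + 8 + 13 + 5 = 58.
Best is slot 2, slot 8, slot 6, slot 3, and slot 7 with total expected clicks 58.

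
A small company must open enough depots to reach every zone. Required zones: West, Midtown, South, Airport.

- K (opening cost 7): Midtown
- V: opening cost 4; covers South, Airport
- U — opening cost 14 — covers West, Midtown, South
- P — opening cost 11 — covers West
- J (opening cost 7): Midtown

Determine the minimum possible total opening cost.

18

The greedy cost-per-new-zone heuristic would pick V, K, and P for 22, but a cheaper cover exists.
Choose V and U: together they cover West, Midtown, South, Airport — every zone.
Total opening cost: 4 + 14 = 18.
No cover costs less than 18.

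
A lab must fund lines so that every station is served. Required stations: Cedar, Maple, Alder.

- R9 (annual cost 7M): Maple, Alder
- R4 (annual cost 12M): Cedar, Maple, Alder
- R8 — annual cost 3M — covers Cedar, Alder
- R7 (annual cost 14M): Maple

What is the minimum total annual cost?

Choose R9 and R8: together they cover Cedar, Maple, Alder — every station.
Total annual cost: 7 + 3 = 10.
No cover costs less than 10.

10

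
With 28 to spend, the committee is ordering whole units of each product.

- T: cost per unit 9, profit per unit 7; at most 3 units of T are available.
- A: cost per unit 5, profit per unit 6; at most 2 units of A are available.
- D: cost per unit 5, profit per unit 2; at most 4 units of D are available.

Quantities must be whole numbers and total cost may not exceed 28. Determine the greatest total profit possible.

2×T, 1×A, and 1×D: cost 28 ≤ 28, profit 2·7 + 1·6 + 1·2 = 22.
2×T and 2×A: cost 28 ≤ 28, profit 2·7 + 2·6 = 26.
Best is 26.

26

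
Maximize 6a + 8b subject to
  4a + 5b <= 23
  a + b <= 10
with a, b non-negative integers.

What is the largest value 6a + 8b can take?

Relaxing integrality, the LP optimum is 36.80 at (a,b) = (0, 4.6), which is not an integer point.
(a,b)=(2,3): 4·2+5·3=23≤23, 1·2+1·3=5≤10, objective 36.
(a,b)=(3,2): 4·3+5·2=22≤23, 1·3+1·2=5≤10, objective 34.
(a,b)=(0,4): 4·0+5·4=20≤23, 1·0+1·4=4≤10, objective 32.
The best lattice point is (2,3), giving 36.

36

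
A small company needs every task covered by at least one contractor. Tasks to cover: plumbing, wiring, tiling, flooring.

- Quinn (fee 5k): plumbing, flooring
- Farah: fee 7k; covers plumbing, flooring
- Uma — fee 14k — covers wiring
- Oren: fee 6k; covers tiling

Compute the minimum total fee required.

25

Choose Quinn, Uma, and Oren: together they cover plumbing, wiring, tiling, flooring — every task.
Total fee: 5 + 14 + 6 = 25.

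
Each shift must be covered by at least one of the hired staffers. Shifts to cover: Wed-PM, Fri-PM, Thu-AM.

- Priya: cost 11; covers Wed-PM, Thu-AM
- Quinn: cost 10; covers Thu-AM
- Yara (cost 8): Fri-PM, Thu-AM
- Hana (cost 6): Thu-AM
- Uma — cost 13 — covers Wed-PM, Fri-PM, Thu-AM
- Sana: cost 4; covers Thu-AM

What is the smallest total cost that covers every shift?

The greedy cost-per-new-shift heuristic would pick Yara and Priya for 19, but a cheaper cover exists.
Uma alone covers Wed-PM, Fri-PM, Thu-AM — every shift.
Total cost: 13.
No cover costs less than 13.

13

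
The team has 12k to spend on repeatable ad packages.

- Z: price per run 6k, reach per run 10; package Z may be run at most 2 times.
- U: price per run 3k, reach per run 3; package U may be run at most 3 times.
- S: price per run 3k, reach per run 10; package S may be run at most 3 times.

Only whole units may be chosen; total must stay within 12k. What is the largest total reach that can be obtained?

This is a bounded integer knapsack.
1×U and 3×S: price 12 ≤ 12, reach 1·3 + 3·10 = 33.
3×S: price 9 ≤ 12, reach 3·10 = 30.
Best is 33.

33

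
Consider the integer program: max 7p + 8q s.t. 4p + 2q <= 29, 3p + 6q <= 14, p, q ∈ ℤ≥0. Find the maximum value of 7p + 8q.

(p,q)=(4,0) is feasible, giving 28.
(p,q)=(3,0) is feasible, giving 21.
Maximum is 28 at (p,q)=(4,0).

28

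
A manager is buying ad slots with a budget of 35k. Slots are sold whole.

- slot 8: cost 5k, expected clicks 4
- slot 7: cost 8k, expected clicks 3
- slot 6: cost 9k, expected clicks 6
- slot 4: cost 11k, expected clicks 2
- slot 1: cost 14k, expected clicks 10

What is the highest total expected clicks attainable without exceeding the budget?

slot 7 + slot 6 + slot 1: cost 8 + 9 + 14 = 31 ≤ 35, expected clicks 3 + 6 + 10 = 19.
slot 8 + slot 6 + slot 1: cost 5 + 9 + 14 = 28 ≤ 35, expected clicks 4 + 6 + 10 = 20.
Best is slot 8, slot 6, and slot 1 with total expected clicks 20.

20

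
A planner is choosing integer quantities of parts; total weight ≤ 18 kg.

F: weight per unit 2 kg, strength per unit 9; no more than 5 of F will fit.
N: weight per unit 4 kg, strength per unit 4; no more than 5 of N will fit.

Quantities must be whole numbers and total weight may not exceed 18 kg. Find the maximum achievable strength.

F has the best ratio (9/2); taking only F gives at most 5×9 = 45 (stopped by the supply cap of 5).
Mixing does better — 5×F and 2×N: weight 18 ≤ 18, strength 5·9 + 2·4 = 53.

53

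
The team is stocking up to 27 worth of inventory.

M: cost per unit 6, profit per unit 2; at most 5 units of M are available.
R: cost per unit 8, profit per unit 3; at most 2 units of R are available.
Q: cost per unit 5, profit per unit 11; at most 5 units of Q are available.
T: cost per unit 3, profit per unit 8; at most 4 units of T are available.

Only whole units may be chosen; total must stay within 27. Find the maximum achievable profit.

This is a bounded integer knapsack.
3×Q and 4×T: cost 27 ≤ 27, profit 3·11 + 4·8 = 65.
4×Q and 2×T: cost 26 ≤ 27, profit 4·11 + 2·8 = 60.
Best is 65.

65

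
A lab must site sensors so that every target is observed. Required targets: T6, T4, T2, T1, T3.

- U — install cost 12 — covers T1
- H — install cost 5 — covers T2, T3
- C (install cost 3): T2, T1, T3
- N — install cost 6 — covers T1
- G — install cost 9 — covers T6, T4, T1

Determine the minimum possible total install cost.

12

Choose C and G: together they cover T6, T4, T2, T1, T3 — every target.
Total install cost: 3 + 9 = 12.
No cover costs less than 12.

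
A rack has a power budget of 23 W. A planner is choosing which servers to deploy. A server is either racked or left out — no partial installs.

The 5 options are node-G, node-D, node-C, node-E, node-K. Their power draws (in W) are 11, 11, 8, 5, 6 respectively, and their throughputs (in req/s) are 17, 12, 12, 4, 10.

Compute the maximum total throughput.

Take node-G, node-E, and node-K: power draw 11 + 5 + 6 = 22 ≤ 23, throughput 17 + 4 + 10 = 31.
No other feasible combination does better.

31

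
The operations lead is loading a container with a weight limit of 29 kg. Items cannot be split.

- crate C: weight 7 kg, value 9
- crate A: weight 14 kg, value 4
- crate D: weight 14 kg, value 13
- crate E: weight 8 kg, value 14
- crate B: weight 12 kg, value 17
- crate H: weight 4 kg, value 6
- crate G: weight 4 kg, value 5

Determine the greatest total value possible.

Allowing fractional choices, the relaxed optimum would be about 43.4, but items are indivisible.
crate E + crate B + crate H + crate G: weight 8 + 12 + 4 + 4 = 28 ≤ 29, value 14 + 17 + 6 + 5 = 42.
crate E + crate B + crate H: weight 8 + 12 + 4 = 24 ≤ 29, value 14 + 17 + 6 = 37.
crate C + crate E + crate B: weight 7 + 8 + 12 = 27 ≤ 29, value 9 + 14 + 17 = 40.
Best is crate E, crate B, crate H, and crate G with total value 42.

42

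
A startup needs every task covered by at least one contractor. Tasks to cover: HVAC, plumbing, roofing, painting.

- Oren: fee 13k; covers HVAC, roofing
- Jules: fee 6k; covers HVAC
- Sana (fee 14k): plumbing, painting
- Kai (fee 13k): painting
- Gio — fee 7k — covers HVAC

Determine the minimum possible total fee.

The greedy cost-per-new-task heuristic would pick Jules, Sana, and Oren for 33, but a cheaper cover exists.
Choose Oren and Sana: together they cover HVAC, plumbing, roofing, painting — every task.
Total fee: 13 + 14 = 27.
No cover costs less than 27.

27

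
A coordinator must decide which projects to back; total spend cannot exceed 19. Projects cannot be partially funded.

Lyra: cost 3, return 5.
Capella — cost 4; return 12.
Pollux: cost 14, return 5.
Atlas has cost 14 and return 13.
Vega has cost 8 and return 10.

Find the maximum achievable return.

This is an integer program with binary decision variables.
Allowing fractional choices, the relaxed optimum would be about 30.7, but projects are indivisible.
Lyra + Capella + Vega: cost 3 + 4 + 8 = 15 ≤ 19, return 5 + 12 + 10 = 27.
Capella + Vega: cost 4 + 8 = 12 ≤ 19, return 12 + 10 = 22.
Capella + Atlas: cost 4 + 14 = 18 ≤ 19, return 12 + 13 = 25.
Best is Lyra, Capella, and Vega with total return 27.

27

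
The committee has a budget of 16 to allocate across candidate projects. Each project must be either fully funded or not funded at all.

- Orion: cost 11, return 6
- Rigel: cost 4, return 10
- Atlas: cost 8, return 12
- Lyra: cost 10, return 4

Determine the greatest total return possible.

This is a 0-1 knapsack instance.
Take Rigel and Atlas: cost 4 + 8 = 12 ≤ 16, return 10 + 12 = 22.
No other feasible combination does better.

22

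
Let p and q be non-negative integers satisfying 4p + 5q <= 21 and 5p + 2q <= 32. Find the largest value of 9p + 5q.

45

(p,q)=(5,0): 4·5+5·0=20≤21, 5·5+2·0=25≤32, objective 45.
(p,q)=(4,1): 4·4+5·1=21≤21, 5·4+2·1=22≤32, objective 41.
(p,q)=(4,0): 4·4+5·0=16≤21, 5·4+2·0=20≤32, objective 36.
No feasible integer point exceeds 45.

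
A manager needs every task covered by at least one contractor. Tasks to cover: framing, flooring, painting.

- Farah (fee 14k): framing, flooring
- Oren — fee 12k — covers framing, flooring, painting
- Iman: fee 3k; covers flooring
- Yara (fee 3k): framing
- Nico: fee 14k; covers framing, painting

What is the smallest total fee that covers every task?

12

The greedy cost-per-new-task heuristic would pick Iman, Yara, and Oren for 18, but a cheaper cover exists.
Oren alone covers framing, flooring, painting — every task.
Total fee: 12.
No cover costs less than 12.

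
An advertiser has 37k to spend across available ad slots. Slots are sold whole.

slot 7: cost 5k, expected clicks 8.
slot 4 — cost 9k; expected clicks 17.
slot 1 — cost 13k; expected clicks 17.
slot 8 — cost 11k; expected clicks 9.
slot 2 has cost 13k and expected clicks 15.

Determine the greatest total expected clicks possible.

slot 4 + slot 1 + slot 2: cost 9 + 13 + 13 = 35 ≤ 37, expected clicks 17 + 17 + 15 = 49.
slot 4 + slot 1 + slot 8: cost 9 + 13 + 11 = 33 ≤ 37, expected clicks 17 + 17 + 9 = 43.
slot 7 + slot 4 + slot 1: cost 5 + 9 + 13 = 27 ≤ 37, expected clicks 8 + 17 + 17 = 42.
Best is slot 4, slot 1, and slot 2 with total expected clicks 49.

49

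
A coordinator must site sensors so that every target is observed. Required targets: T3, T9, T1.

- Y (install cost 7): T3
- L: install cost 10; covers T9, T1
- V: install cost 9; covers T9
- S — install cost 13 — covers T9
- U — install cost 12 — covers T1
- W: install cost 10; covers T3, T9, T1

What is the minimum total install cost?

W alone covers T3, T9, T1 — every target.
Total install cost: 10.
No cover costs less than 10.

10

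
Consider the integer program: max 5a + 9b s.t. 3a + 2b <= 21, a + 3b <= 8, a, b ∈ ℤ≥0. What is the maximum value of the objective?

(a,b)=(7,0) is feasible, giving 35.
(a,b)=(5,1) is feasible, giving 34.
(a,b)=(6,0) is feasible, giving 30.
The best lattice point is (7,0), giving 35.

35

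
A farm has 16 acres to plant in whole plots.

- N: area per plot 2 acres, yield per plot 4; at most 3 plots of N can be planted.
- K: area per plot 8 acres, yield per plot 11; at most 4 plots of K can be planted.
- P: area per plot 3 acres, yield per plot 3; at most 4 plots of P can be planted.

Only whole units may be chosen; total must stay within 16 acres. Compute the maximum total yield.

23

Take 3×N and 1×K: area 14 ≤ 16, yield 3·4 + 1·11 = 23.
N has the best ratio (4/2) and is taken to its limit of 3; remaining capacity is filled optimally with the others.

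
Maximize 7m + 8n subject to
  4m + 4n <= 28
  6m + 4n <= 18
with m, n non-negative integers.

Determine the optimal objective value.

32

(m,n)=(0,4): 4·0+4·4=16≤28, 6·0+4·4=16≤18, objective 32.
(m,n)=(1,3): 4·1+4·3=16≤28, 6·1+4·3=18≤18, objective 31.
(m,n)=(0,3): 4·0+4·3=12≤28, 6·0+4·3=12≤18, objective 24.
Maximum is 32 at (m,n)=(0,4).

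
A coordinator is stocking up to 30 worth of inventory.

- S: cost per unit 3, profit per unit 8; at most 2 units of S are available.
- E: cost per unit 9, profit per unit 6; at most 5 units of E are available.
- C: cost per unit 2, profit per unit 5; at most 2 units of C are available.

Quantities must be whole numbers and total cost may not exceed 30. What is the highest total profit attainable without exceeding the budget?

38

S has the best ratio (8/3); taking only S gives at most 2×8 = 16 (stopped by the supply cap of 2).
Mixing does better — 2×S, 2×E, and 2×C: cost 28 ≤ 30, profit 2·8 + 2·6 + 2·5 = 38.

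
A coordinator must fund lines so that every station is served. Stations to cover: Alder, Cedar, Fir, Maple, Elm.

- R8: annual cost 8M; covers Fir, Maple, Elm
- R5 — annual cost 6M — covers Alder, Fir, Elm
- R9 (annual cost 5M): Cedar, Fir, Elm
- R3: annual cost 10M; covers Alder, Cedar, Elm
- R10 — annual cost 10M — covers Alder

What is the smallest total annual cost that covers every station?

The greedy cost-per-new-station heuristic would pick R9, R5, and R8 for 19, but a cheaper cover exists.
Choose R8 and R3: together they cover Alder, Cedar, Fir, Maple, Elm — every station.
Total annual cost: 8 + 10 = 18.
No cover costs less than 18.

18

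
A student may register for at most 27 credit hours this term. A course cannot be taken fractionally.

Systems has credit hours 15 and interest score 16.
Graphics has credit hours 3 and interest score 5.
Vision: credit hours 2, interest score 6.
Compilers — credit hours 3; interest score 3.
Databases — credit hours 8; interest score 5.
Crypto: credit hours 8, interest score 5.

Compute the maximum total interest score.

Systems + Graphics + Vision + Compilers: credit hours 15 + 3 + 2 + 3 = 23 ≤ 27, interest score 16 + 5 + 6 + 3 = 30.
Systems + Graphics + Vision: credit hours 15 + 3 + 2 = 20 ≤ 27, interest score 16 + 5 + 6 = 27.
Best is Systems, Graphics, Vision, and Compilers with total interest score 30.

30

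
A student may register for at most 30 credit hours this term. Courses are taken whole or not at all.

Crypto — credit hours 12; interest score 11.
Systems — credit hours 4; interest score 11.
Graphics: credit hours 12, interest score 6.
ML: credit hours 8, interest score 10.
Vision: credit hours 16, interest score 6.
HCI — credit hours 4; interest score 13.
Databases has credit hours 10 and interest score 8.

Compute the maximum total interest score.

This is an integer program with binary decision variables.
Allowing fractional choices, the relaxed optimum would be about 46.6, but courses are indivisible.
Crypto + Systems + HCI + Databases: credit hours 12 + 4 + 4 + 10 = 30 ≤ 30, interest score 11 + 11 + 13 + 8 = 43.
Systems + ML + HCI + Databases: credit hours 4 + 8 + 4 + 10 = 26 ≤ 30, interest score 11 + 10 + 13 + 8 = 42.
Crypto + Systems + ML + HCI: credit hours 12 + 4 + 8 + 4 = 28 ≤ 30, interest score 11 + 11 + 10 + 13 = 45.
Best is Crypto, Systems, ML, and HCI with total interest score 45.

45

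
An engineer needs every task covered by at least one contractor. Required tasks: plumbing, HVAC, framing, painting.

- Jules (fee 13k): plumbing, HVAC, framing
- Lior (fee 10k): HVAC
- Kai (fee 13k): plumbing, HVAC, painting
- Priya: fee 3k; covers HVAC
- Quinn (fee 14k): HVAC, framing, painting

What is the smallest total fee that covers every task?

26

This is an integer covering problem.
Choose Jules and Kai: together they cover plumbing, HVAC, framing, painting — every task.
Total fee: 13 + 13 = 26.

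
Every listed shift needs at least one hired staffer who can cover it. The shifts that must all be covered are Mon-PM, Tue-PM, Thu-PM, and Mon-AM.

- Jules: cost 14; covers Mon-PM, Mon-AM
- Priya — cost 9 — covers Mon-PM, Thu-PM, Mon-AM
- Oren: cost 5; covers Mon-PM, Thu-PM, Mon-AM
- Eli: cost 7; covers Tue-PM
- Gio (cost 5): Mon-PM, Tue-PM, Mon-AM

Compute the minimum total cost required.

10

Choose Oren and Gio: together they cover Mon-PM, Tue-PM, Thu-PM, Mon-AM — every shift.
Total cost: 5 + 5 = 10.
No cover costs less than 10.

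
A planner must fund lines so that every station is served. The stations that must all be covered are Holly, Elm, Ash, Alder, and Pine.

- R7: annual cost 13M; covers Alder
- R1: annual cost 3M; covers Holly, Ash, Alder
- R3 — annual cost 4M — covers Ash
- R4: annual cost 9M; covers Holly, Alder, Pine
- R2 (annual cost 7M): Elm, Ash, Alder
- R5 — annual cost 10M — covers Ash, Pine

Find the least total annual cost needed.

The greedy cost-per-new-station heuristic would pick R1, R2, and R4 for 19, but a cheaper cover exists.
Choose R4 and R2: together they cover Holly, Elm, Ash, Alder, Pine — every station.
Total annual cost: 9 + 7 = 16.
No cover costs less than 16.

16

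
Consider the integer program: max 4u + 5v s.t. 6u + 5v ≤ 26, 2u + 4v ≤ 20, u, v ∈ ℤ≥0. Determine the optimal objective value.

25

(u,v)=(0,5) is feasible, giving 25.
(u,v)=(1,4) is feasible, giving 24.
No feasible integer point exceeds 25.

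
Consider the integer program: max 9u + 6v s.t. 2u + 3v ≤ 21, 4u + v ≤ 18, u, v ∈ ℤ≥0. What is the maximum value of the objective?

57

The continuous relaxation peaks at (3.3, 4.8) with value 58.50; rounding to a feasible lattice point costs some objective.
(u,v)=(3,5): 2·3+3·5=21≤21, 4·3+1·5=17≤18, objective 57.
(u,v)=(3,4): 2·3+3·4=18≤21, 4·3+1·4=16≤18, objective 51.
(u,v)=(2,5): 2·2+3·5=19≤21, 4·2+1·5=13≤18, objective 48.
(u,v)=(3,3): 2·3+3·3=15≤21, 4·3+1·3=15≤18, objective 45.
Maximum is 57 at (u,v)=(3,5).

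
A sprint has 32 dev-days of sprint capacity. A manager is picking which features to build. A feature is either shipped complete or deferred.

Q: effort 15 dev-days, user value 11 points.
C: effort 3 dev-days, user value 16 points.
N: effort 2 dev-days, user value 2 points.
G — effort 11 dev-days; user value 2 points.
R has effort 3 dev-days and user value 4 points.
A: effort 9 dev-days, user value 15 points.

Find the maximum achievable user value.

48

Q + C + N + R + A: effort 15 + 3 + 2 + 3 + 9 = 32 ≤ 32, user value 11 + 16 + 2 + 4 + 15 = 48.
Q + C + R + A: effort 15 + 3 + 3 + 9 = 30 ≤ 32, user value 11 + 16 + 4 + 15 = 46.
Q + C + N + A: effort 15 + 3 + 2 + 9 = 29 ≤ 32, user value 11 + 16 + 2 + 15 = 44.
Best is Q, C, N, R, and A with total user value 48.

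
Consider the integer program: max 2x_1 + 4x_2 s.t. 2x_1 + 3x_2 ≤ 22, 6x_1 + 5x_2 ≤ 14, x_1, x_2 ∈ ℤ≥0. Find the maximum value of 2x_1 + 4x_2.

Relaxing integrality, the LP optimum is 11.20 at (x_1,x_2) = (0, 2.8), which is not an integer point.
(x_1,x_2)=(0,2) is feasible, giving 8.
(x_1,x_2)=(1,1) is feasible, giving 6.
(x_1,x_2)=(0,1) is feasible, giving 4.
The best lattice point is (0,2), giving 8.

8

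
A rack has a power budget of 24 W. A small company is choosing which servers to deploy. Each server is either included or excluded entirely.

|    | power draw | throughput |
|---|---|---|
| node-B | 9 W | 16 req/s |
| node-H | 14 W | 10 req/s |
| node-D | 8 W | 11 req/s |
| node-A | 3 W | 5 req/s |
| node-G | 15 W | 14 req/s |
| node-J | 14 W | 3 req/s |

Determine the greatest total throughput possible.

Allowing fractional choices, the relaxed optimum would be about 35.7, but servers are indivisible.
node-B + node-D + node-A: power draw 9 + 8 + 3 = 20 ≤ 24, throughput 16 + 11 + 5 = 32.
node-B + node-G: power draw 9 + 15 = 24 ≤ 24, throughput 16 + 14 = 30.
node-B + node-D: power draw 9 + 8 = 17 ≤ 24, throughput 16 + 11 = 27.
Best is node-B, node-D, and node-A with total throughput 32.

32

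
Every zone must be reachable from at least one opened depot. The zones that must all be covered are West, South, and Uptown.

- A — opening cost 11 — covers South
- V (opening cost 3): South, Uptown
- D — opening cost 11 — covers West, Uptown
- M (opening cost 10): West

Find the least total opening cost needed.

Choose V and M: together they cover West, South, Uptown — every zone.
Total opening cost: 3 + 10 = 13.
No cover costs less than 13.

13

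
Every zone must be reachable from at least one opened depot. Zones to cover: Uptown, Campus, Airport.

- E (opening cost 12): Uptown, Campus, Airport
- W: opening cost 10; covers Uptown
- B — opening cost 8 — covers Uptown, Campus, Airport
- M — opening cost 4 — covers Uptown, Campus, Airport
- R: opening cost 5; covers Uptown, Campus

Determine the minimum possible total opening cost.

4

M alone covers Uptown, Campus, Airport — every zone.
Total opening cost: 4.
No cover costs less than 4.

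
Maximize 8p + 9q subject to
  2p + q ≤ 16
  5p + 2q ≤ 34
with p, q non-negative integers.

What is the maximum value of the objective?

(p,q)=(0,16): 2·0+1·16=16≤16, 5·0+2·16=32≤34, objective 144.
(p,q)=(0,15): 2·0+1·15=15≤16, 5·0+2·15=30≤34, objective 135.
Maximum is 144 at (p,q)=(0,16).

144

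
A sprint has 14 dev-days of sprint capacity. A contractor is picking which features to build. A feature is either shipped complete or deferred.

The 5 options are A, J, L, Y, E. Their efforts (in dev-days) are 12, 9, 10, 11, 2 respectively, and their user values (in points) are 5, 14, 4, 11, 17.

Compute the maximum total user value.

31

Take J and E: effort 9 + 2 = 11 ≤ 14, user value 14 + 17 = 31.
No other feasible combination does better.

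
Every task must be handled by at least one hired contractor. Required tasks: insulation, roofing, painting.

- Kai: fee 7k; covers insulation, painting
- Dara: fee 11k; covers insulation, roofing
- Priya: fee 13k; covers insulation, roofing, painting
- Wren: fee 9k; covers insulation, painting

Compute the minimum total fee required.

13

The greedy cost-per-new-task heuristic would pick Kai and Dara for 18, but a cheaper cover exists.
Priya alone covers insulation, roofing, painting — every task.
Total fee: 13.
No cover costs less than 13.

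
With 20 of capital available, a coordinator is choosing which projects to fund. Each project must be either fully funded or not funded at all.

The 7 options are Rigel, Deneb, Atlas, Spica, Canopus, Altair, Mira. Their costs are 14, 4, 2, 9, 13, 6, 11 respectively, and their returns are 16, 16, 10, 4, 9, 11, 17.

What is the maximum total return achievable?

43

Deneb + Atlas + Mira: cost 4 + 2 + 11 = 17 ≤ 20, return 16 + 10 + 17 = 43.
Rigel + Deneb + Atlas: cost 14 + 4 + 2 = 20 ≤ 20, return 16 + 16 + 10 = 42.
Atlas + Altair + Mira: cost 2 + 6 + 11 = 19 ≤ 20, return 10 + 11 + 17 = 38.
Best is Deneb, Atlas, and Mira with total return 43.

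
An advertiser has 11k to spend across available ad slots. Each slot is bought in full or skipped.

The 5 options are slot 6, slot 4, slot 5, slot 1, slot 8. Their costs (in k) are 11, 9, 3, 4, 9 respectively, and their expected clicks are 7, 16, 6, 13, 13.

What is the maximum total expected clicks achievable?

Take slot 5 and slot 1: cost 3 + 4 = 7 ≤ 11, expected clicks 6 + 13 = 19.
No other feasible combination does better.

19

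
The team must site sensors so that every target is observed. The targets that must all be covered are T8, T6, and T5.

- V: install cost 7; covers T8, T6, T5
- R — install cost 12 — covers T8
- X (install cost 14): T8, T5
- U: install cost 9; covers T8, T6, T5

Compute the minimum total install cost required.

V alone covers T8, T6, T5 — every target.
Total install cost: 7.
No cover costs less than 7.

7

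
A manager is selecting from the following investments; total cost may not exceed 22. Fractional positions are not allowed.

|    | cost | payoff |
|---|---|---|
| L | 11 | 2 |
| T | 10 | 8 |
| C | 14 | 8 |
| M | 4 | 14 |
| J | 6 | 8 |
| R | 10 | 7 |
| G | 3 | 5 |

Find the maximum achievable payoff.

Allowing fractional choices, the relaxed optimum would be about 34.2, but investments are indivisible.
M + J + R: cost 4 + 6 + 10 = 20 ≤ 22, payoff 14 + 8 + 7 = 29.
T + M + J: cost 10 + 4 + 6 = 20 ≤ 22, payoff 8 + 14 + 8 = 30.
M + J + G: cost 4 + 6 + 3 = 13 ≤ 22, payoff 14 + 8 + 5 = 27.
Best is T, M, and J with total payoff 30.

30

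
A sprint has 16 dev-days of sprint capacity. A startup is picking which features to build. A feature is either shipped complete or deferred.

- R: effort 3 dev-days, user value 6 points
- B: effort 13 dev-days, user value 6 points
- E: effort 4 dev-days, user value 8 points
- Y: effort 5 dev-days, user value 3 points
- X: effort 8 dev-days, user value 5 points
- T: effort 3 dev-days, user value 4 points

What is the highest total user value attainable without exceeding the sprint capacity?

21

Treat it as a binary knapsack problem.
R + E + T: effort 3 + 4 + 3 = 10 ≤ 16, user value 6 + 8 + 4 = 18.
R + E + Y + T: effort 3 + 4 + 5 + 3 = 15 ≤ 16, user value 6 + 8 + 3 + 4 = 21.
R + E + X: effort 3 + 4 + 8 = 15 ≤ 16, user value 6 + 8 + 5 = 19.
Best is R, E, Y, and T with total user value 21.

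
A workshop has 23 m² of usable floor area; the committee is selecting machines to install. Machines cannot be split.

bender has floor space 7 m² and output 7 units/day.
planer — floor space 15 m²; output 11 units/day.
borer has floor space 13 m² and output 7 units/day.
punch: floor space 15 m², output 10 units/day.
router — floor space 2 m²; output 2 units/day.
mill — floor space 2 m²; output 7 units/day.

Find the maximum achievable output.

21

bender + borer + mill: floor space 7 + 13 + 2 = 22 ≤ 23, output 7 + 7 + 7 = 21.
planer + router + mill: floor space 15 + 2 + 2 = 19 ≤ 23, output 11 + 2 + 7 = 20.
Best is bender, borer, and mill with total output 21.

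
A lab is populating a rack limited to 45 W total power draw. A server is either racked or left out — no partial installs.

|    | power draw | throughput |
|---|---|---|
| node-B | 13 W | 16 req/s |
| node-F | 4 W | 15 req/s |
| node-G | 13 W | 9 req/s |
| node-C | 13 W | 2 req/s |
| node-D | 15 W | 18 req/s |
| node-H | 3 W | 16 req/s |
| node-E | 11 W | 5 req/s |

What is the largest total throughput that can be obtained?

Treat it as a binary knapsack problem.
Take node-B, node-F, node-D, and node-H: power draw 13 + 4 + 15 + 3 = 35 ≤ 45, throughput 16 + 15 + 18 + 16 = 65.
No other feasible combination does better.

65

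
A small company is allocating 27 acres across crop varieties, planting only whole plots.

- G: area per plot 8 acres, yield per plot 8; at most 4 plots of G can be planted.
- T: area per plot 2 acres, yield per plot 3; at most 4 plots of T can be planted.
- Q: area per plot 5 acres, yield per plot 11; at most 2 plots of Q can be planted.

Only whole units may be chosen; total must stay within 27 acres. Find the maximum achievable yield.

1×G, 4×T, and 2×Q: area 26 ≤ 27, yield 1·8 + 4·3 + 2·11 = 42.
1×G, 3×T, and 2×Q: area 24 ≤ 27, yield 1·8 + 3·3 + 2·11 = 39.
Best is 42.

42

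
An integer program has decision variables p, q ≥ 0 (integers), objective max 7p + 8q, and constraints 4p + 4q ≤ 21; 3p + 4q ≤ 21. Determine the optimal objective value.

40

(p,q)=(0,5) is feasible, giving 40.
(p,q)=(1,4) is feasible, giving 39.
(p,q)=(0,4) is feasible, giving 32.
The best lattice point is (0,5), giving 40.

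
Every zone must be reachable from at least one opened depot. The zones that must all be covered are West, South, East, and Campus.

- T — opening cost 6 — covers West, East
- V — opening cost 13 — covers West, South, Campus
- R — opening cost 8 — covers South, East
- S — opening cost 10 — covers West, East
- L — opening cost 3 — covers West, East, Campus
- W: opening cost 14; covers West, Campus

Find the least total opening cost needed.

Choose R and L: together they cover West, South, East, Campus — every zone.
Total opening cost: 8 + 3 = 11.
No cover costs less than 11.

11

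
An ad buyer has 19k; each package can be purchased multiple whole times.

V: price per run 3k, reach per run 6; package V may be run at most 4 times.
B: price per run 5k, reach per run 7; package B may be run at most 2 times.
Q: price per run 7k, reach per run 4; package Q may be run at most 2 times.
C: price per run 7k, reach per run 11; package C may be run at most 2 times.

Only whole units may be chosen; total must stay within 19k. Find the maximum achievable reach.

35

V has the best ratio (6/3); taking only V gives at most 4×6 = 24 (stopped by the supply cap of 4).
Mixing does better — 4×V and 1×C: price 19 ≤ 19, reach 4·6 + 1·11 = 35.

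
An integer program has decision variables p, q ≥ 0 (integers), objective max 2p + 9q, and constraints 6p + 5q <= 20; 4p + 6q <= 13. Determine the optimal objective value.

Relaxing integrality, the LP optimum is 19.50 at (p,q) = (0, 2.17), which is not an integer point.
(p,q)=(0,2): 6·0+5·2=10≤20, 4·0+6·2=12≤13, objective 18.
(p,q)=(1,1): 6·1+5·1=11≤20, 4·1+6·1=10≤13, objective 11.
(p,q)=(0,1): 6·0+5·1=5≤20, 4·0+6·1=6≤13, objective 9.
The best lattice point is (0,2), giving 18.

18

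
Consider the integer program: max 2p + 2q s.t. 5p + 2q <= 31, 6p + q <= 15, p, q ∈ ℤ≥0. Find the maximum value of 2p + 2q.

(p,q)=(0,15) is feasible, giving 30.
(p,q)=(0,14) is feasible, giving 28.
No feasible integer point exceeds 30.

30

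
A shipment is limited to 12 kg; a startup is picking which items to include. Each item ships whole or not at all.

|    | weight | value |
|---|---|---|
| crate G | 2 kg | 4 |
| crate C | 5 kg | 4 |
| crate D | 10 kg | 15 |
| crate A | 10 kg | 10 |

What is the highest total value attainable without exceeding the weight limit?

Treat it as a binary knapsack problem.
crate D: weight 10 ≤ 12, value 15.
crate G + crate D: weight 2 + 10 = 12 ≤ 12, value 4 + 15 = 19.
Best is crate G and crate D with total value 19.

19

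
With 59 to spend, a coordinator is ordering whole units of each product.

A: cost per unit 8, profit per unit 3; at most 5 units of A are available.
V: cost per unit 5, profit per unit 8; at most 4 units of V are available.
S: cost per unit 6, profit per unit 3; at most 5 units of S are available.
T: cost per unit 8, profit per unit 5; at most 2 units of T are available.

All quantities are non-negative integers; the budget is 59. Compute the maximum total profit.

Take 4×V, 5×S, and 1×T: cost 58 ≤ 59, profit 4·8 + 5·3 + 1·5 = 52.
V has the best ratio (8/5) and is taken to its limit of 4; remaining capacity is filled optimally with the others.

52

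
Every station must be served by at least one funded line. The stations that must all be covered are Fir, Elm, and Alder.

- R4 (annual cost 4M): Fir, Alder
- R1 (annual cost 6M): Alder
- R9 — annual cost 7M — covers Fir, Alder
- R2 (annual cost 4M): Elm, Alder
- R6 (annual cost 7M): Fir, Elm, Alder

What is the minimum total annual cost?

7

The greedy cost-per-new-station heuristic would pick R4 and R2 for 8, but a cheaper cover exists.
R6 alone covers Fir, Elm, Alder — every station.
Total annual cost: 7.
No cover costs less than 7.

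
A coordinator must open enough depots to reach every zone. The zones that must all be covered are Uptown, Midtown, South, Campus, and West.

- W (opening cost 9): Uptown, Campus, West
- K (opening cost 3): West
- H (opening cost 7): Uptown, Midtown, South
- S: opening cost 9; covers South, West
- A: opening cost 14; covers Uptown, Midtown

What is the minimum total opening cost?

The greedy cost-per-new-zone heuristic would pick H, K, and W for 19, but a cheaper cover exists.
Choose W and H: together they cover Uptown, Midtown, South, Campus, West — every zone.
Total opening cost: 9 + 7 = 16.
No cover costs less than 16.

16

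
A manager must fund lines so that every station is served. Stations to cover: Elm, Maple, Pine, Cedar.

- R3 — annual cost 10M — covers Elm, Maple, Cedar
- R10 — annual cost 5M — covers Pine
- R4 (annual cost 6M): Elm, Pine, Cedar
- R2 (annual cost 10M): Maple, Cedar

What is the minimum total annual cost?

Choose R3 and R10: together they cover Elm, Maple, Pine, Cedar — every station.
Total annual cost: 10 + 5 = 15.

15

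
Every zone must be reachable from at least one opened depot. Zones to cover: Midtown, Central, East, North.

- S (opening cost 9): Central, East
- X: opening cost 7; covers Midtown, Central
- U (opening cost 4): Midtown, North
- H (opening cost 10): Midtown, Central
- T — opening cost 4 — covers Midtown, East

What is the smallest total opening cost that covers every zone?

This is an integer covering problem.
The greedy cost-per-new-zone heuristic would pick U, T, and X for 15, but a cheaper cover exists.
Choose S and U: together they cover Midtown, Central, East, North — every zone.
Total opening cost: 9 + 4 = 13.
No cover costs less than 13.

13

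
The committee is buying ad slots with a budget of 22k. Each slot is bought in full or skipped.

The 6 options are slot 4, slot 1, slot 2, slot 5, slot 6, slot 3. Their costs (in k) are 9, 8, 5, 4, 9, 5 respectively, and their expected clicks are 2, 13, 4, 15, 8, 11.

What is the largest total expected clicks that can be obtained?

43

Allowing fractional choices, the relaxed optimum would be about 43.4, but ad slots are indivisible.
slot 1 + slot 5 + slot 6: cost 8 + 4 + 9 = 21 ≤ 22, expected clicks 13 + 15 + 8 = 36.
slot 1 + slot 5 + slot 3: cost 8 + 4 + 5 = 17 ≤ 22, expected clicks 13 + 15 + 11 = 39.
slot 1 + slot 2 + slot 5 + slot 3: cost 8 + 5 + 4 + 5 = 22 ≤ 22, expected clicks 13 + 4 + 15 + 11 = 43.
Best is slot 1, slot 2, slot 5, and slot 3 with total expected clicks 43.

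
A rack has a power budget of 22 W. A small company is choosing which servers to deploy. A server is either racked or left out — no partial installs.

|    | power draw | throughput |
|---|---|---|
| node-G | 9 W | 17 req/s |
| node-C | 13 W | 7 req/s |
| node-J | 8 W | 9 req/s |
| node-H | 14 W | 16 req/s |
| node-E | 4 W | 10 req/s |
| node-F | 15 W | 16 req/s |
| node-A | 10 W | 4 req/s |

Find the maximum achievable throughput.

Allowing fractional choices, the relaxed optimum would be about 37.3, but servers are indivisible.
node-G + node-J: power draw 9 + 8 = 17 ≤ 22, throughput 17 + 9 = 26.
node-G + node-J + node-E: power draw 9 + 8 + 4 = 21 ≤ 22, throughput 17 + 9 + 10 = 36.
node-G + node-E: power draw 9 + 4 = 13 ≤ 22, throughput 17 + 10 = 27.
Best is node-G, node-J, and node-E with total throughput 36.

36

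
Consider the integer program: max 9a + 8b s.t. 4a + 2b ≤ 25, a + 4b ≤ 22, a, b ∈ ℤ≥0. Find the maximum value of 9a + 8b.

The continuous relaxation peaks at (4, 4.5) with value 72.00; rounding to a feasible lattice point costs some objective.
(a,b)=(4,4): 4·4+2·4=24≤25, 1·4+4·4=20≤22, objective 68.
(a,b)=(4,3): 4·4+2·3=22≤25, 1·4+4·3=16≤22, objective 60.
(a,b)=(3,4): 4·3+2·4=20≤25, 1·3+4·4=19≤22, objective 59.
The best lattice point is (4,4), giving 68.

68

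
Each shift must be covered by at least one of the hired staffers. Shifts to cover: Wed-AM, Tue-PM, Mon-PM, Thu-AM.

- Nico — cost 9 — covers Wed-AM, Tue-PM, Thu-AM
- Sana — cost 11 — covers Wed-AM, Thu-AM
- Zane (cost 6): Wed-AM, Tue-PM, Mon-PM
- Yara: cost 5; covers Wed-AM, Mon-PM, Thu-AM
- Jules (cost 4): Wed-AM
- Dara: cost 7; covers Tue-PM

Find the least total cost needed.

Choose Zane and Yara: together they cover Wed-AM, Tue-PM, Mon-PM, Thu-AM — every shift.
Total cost: 6 + 5 = 11.
No cover costs less than 11.

11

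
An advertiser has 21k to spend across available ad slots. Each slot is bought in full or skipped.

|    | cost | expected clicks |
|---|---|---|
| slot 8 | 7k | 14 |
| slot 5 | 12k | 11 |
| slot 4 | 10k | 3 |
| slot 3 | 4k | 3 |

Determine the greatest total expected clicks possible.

Treat it as a binary knapsack problem.
slot 8 + slot 4 + slot 3: cost 7 + 10 + 4 = 21 ≤ 21, expected clicks 14 + 3 + 3 = 20.
slot 8 + slot 5: cost 7 + 12 = 19 ≤ 21, expected clicks 14 + 11 = 25.
Best is slot 8 and slot 5 with total expected clicks 25.

25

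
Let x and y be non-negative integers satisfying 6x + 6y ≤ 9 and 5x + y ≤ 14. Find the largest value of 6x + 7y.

7

(x,y)=(0,1): 6·0+6·1=6≤9, 5·0+1·1=1≤14, objective 7.
(x,y)=(1,0): 6·1+6·0=6≤9, 5·1+1·0=5≤14, objective 6.
(x,y)=(0,0): 6·0+6·0=0≤9, 5·0+1·0=0≤14, objective 0.
Maximum is 7 at (x,y)=(0,1).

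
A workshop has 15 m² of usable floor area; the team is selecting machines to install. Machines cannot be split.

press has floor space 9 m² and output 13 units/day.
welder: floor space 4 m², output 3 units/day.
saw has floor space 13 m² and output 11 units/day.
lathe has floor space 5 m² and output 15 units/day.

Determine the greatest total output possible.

Take press and lathe: floor space 9 + 5 = 14 ≤ 15, output 13 + 15 = 28.
No other feasible combination does better.

28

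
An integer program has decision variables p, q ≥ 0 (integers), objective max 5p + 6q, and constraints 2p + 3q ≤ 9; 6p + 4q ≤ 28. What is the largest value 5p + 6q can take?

Relaxing integrality, the LP optimum is 22.50 at (p,q) = (4.5, 0), which is not an integer point.
(p,q)=(3,1): 2·3+3·1=9≤9, 6·3+4·1=22≤28, objective 21.
(p,q)=(4,0): 2·4+3·0=8≤9, 6·4+4·0=24≤28, objective 20.
(p,q)=(2,1): 2·2+3·1=7≤9, 6·2+4·1=16≤28, objective 16.
The best lattice point is (3,1), giving 21.

21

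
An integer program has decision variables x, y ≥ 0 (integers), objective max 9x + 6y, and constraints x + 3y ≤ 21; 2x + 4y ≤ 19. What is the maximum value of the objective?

81

The continuous relaxation peaks at (9.5, 0) with value 85.50; rounding to a feasible lattice point costs some objective.
(x,y)=(9,0): 1·9+3·0=9≤21, 2·9+4·0=18≤19, objective 81.
(x,y)=(8,0): 1·8+3·0=8≤21, 2·8+4·0=16≤19, objective 72.
No feasible integer point exceeds 81.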